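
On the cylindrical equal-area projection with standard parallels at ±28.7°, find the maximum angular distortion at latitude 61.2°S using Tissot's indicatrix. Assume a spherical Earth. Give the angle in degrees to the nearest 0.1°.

A cylindrical equal-area projection with standard parallel φ₀ has meridian scale h = cos φ / cos φ₀ and parallel scale k = cos φ₀ / cos φ (so areas are preserved, h·k = 1).
At 61.2°: h = 0.5492, k = 1.821; principal scales a = 1.821, b = 0.5492.
sin(ω/2) = (a − b)/(a + b) = 1.272/2.370 = 0.5365, so ω = 2 arcsin(0.5365) ≈ 64.9°.

64.9°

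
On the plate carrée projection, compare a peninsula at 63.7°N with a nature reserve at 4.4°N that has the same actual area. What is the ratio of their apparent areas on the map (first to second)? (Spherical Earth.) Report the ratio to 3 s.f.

2.25

In the plate carrée (x = Rλ, y = Rφ), meridians are true-scale (h = 1) and parallels are stretched by k = sec φ.
Areal scale at 63.7°: h·k = 1.000 × 2.257 = 2.257.
Areal scale at 4.4°: h·k = 1.000 × 1.003 = 1.003.
Ratio = 2.257/1.003 ≈ 2.25.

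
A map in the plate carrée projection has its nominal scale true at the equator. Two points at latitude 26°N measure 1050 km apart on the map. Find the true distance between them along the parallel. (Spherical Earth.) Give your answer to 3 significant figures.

Plate carrée maps x = Rλ, y = Rφ. The meridian scale is h = 1 and the parallel scale is k = 1/cos φ = sec φ.
Along the parallel at 26°, map distances are exaggerated by k = sec 26° = 1.113.
True distance = 1050 / 1.113 = 1050 × cos 26° ≈ 944 km.

944 km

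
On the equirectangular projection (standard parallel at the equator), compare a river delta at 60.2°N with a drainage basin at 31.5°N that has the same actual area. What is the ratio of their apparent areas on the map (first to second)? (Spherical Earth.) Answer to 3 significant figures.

1.72

Plate carrée maps x = Rλ, y = Rφ. The meridian scale is h = 1 and the parallel scale is k = 1/cos φ = sec φ.
Areal scale at 60.2°: h·k = 1.000 × 2.012 = 2.012.
Areal scale at 31.5°: h·k = 1.000 × 1.173 = 1.173.
Ratio = 2.012/1.173 ≈ 1.72.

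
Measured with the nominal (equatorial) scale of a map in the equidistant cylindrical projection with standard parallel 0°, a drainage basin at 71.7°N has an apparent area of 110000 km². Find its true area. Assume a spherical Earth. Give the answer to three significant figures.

34500 km²

For the equirectangular projection with φ₀ = 0 (plate carrée), h = 1 along meridians and k = sec φ along parallels.
Areal scale = h·k = 1 × sec φ; at 71.7°, h = 1.000, k = 3.185, so h·k = 3.185.
True area = apparent / (areal scale) = 110000 / 3.185 ≈ 34500 km².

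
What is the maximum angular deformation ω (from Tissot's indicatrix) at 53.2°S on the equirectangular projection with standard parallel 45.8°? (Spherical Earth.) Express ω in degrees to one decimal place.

8.7°

With standard parallel φ₀ = 45.8°, the equirectangular projection gives x = Rλ cos φ₀, y = Rφ, so h = 1 and k = cos 45.8° / cos φ.
At 53.2°: h = 1.000, k = 1.164; principal scales a = 1.164, b = 1.000.
sin(ω/2) = (a − b)/(a + b) = 0.1638/2.164 = 0.07572, so ω = 2 arcsin(0.07572) ≈ 8.7°.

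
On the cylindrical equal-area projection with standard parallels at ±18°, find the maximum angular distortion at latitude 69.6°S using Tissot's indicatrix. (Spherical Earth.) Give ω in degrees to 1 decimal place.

For cylindrical equal-area with standard parallel φ₀, h = cos φ / cos φ₀ and k = cos φ₀ / cos φ, so h·k = 1.
At 69.6°: h = 0.3665, k = 2.728; principal scales a = 2.728, b = 0.3665.
sin(ω/2) = (a − b)/(a + b) = 2.362/3.095 = 0.7632, so ω = 2 arcsin(0.7632) ≈ 99.5°.

99.5°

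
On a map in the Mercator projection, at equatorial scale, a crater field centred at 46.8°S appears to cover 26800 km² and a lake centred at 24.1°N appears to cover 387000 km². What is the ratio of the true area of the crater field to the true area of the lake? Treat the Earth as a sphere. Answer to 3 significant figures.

0.0389

On Mercator the areal scale is sec²φ, so true area = apparent × cos²φ.
True area of crater field: 26800 × cos²(46.8°) = 26800 × 0.4686 = 12560 km².
True area of lake: 387000 × cos²(24.1°) = 387000 × 0.8333 = 322500 km².
Ratio = 12560 / 322500 ≈ 0.0389.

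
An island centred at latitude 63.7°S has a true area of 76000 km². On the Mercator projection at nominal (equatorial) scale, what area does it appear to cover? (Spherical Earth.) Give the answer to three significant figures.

Mercator is conformal, so the point scale is isotropic: h = k = sec φ = 1/cos φ.
Areal scale = k² = sec²φ = 1/cos²(63.7°) = 1/0.4431² = 5.094.
Apparent area = 76000 × 5.094 ≈ 387000 km².

387000 km²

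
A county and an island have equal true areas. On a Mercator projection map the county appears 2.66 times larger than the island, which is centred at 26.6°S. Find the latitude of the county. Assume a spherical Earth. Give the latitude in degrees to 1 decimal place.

For equal true areas on Mercator, apparent areas scale as sec²φ, so the ratio is cos²φ₂ / cos²φ₁.
cos²φ₂ / cos²φ₁ = 2.66  ⇒  cos φ₁ = cos 26.6° / √2.66 = 0.8942/1.631 = 0.5482.
φ₁ = arccos(0.5482) ≈ 56.8°.

56.8°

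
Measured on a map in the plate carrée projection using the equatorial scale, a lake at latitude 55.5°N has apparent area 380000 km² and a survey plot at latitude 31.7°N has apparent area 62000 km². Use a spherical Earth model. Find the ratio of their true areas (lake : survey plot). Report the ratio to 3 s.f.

4.08

On the plate carrée, areal scale = h·k = 1 × sec φ, so true area = apparent × cos φ.
True area of lake: 380000 × cos(55.5°) = 380000 × 0.5664 = 215200 km².
True area of survey plot: 62000 × cos(31.7°) = 62000 × 0.8508 = 52750 km².
Ratio = 215200 / 52750 ≈ 4.08.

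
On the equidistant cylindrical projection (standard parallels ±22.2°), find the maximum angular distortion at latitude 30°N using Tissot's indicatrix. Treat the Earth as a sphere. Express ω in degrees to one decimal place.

3.8°

In the equirectangular projection with standard parallel φ₀ = 22.2° (x = Rλ cos φ₀, y = Rφ), meridians are true-scale (h = 1) and the parallel scale is k = cos φ₀ / cos φ.
At 30°: h = 1.000, k = 1.069; principal scales a = 1.069, b = 1.000.
sin(ω/2) = (a − b)/(a + b) = 0.06910/2.069 = 0.03340, so ω = 2 arcsin(0.03340) ≈ 3.8°.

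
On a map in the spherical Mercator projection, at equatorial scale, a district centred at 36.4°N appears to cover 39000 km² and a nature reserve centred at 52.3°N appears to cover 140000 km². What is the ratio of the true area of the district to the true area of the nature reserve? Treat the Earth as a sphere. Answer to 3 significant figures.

Since Mercator area scale is 1/cos²φ, the true area equals the apparent area multiplied by cos²φ.
True area of district: 39000 × cos²(36.4°) = 39000 × 0.6479 = 25270 km².
True area of nature reserve: 140000 × cos²(52.3°) = 140000 × 0.3740 = 52360 km².
Ratio = 25270 / 52360 ≈ 0.483.

0.483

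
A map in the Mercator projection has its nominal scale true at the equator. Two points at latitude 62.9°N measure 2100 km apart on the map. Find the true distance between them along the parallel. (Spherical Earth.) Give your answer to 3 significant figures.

Mercator is conformal, so the point scale is isotropic: h = k = sec φ = 1/cos φ.
Along the parallel at 62.9°, map distances are exaggerated by k = sec 62.9° = 2.195.
True distance = 2100 / 2.195 = 2100 × cos 62.9° ≈ 957 km.

957 km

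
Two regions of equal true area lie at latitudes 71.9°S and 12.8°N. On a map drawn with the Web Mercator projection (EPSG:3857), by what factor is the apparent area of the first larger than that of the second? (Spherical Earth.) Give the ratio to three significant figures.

9.85

On Mercator, area is exaggerated by sec²φ = 1/cos²φ.
At 71.9°: sec²(71.9°) = 1/0.3107² = 10.36.
At 12.8°: sec²(12.8°) = 1/0.9751² = 1.052.
Ratio = 10.36/1.052 = cos²(12.8°)/cos²(71.9°) ≈ 9.85.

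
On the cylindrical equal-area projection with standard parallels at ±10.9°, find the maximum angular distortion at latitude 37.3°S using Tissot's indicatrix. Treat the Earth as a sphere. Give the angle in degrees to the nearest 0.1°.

24.0°

For cylindrical equal-area with standard parallel φ₀, h = cos φ / cos φ₀ and k = cos φ₀ / cos φ, so h·k = 1.
At 37.3°: h = 0.8101, k = 1.234; principal scales a = 1.234, b = 0.8101.
sin(ω/2) = (a − b)/(a + b) = 0.4243/2.045 = 0.2076, so ω = 2 arcsin(0.2076) ≈ 24.0°.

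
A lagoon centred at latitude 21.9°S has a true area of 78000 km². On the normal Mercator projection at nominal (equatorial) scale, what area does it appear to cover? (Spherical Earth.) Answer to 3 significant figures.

For Mercator, h = k = sec φ (a conformal cylindrical projection has a single point scale, 1/cos φ).
Areal scale = k² = sec²φ = 1/cos²(21.9°) = 1/0.9278² = 1.162.
Apparent area = 78000 × 1.162 ≈ 90600 km².

90600 km²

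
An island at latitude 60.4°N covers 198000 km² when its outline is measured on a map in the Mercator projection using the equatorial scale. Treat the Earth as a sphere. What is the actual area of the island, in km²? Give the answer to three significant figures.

The Mercator projection is conformal; its linear scale factor is the same in every direction and equals sec φ = 1/cos φ.
Areal scale = k² = sec²φ = 1/cos²(60.4°) = 1/0.4939² = 4.099.
True area = apparent / (areal scale) = 198000 / 4.099 ≈ 48300 km².

48300 km²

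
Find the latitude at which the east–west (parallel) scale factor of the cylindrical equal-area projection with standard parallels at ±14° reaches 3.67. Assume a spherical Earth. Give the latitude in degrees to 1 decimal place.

For cylindrical equal-area with standard parallel φ₀, h = cos φ / cos φ₀ and k = cos φ₀ / cos φ, so h·k = 1.
k = cos φ₀ / cos φ = 3.67  ⇒  cos φ = cos 14° / 3.67 = 0.2644.
φ = arccos(0.2644) ≈ 74.7°.

74.7°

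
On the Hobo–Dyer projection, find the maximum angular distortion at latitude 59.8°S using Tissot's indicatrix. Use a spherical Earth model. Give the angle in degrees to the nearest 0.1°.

The Hobo–Dyer projection is cylindrical equal-area with φ₀ = 37.5°. Cylindrical equal-area (φ₀ = 37.5°): h = cos φ / cos 37.5° along meridians, k = cos 37.5° / cos φ along parallels; h·k = 1.
At 59.8°: h = 0.6340, k = 1.577; principal scales a = 1.577, b = 0.6340.
sin(ω/2) = (a − b)/(a + b) = 0.9431/2.211 = 0.4265, so ω = 2 arcsin(0.4265) ≈ 50.5°.

50.5°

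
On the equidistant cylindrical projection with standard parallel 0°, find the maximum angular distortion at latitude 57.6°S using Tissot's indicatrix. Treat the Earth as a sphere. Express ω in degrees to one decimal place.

35.2°

In the plate carrée (x = Rλ, y = Rφ), meridians are true-scale (h = 1) and parallels are stretched by k = sec φ.
At 57.6°: h = 1.000, k = 1.866; principal scales a = 1.866, b = 1.000.
sin(ω/2) = (a − b)/(a + b) = 0.8663/2.866 = 0.3022, so ω = 2 arcsin(0.3022) ≈ 35.2°.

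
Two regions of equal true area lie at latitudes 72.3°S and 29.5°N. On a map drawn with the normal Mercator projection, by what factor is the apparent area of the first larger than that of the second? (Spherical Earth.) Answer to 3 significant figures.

8.20

Mercator areal scale is sec²φ.
At 72.3°: sec²(72.3°) = 1/0.3040² = 10.82.
At 29.5°: sec²(29.5°) = 1/0.8704² = 1.320.
Ratio = 10.82/1.320 = cos²(29.5°)/cos²(72.3°) ≈ 8.20.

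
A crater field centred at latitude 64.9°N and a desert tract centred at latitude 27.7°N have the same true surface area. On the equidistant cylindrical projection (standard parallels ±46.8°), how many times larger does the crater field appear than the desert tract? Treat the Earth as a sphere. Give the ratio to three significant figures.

2.09

With standard parallel φ₀ = 46.8°, the equirectangular projection gives x = Rλ cos φ₀, y = Rφ, so h = 1 and k = cos 46.8° / cos φ.
Areal scale at 64.9°: h·k = 1.000 × 1.614 = 1.614.
Areal scale at 27.7°: h·k = 1.000 × 0.7732 = 0.7732.
Ratio = 1.614/0.7732 ≈ 2.09.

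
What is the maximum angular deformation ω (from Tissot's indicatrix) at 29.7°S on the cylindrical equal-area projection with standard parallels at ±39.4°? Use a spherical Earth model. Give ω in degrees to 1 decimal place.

13.4°

Cylindrical equal-area (φ₀ = 39.4°): h = cos φ / cos 39.4° along meridians, k = cos 39.4° / cos φ along parallels; h·k = 1.
At 29.7°: h = 1.124, k = 0.8896; principal scales a = 1.124, b = 0.8896.
sin(ω/2) = (a − b)/(a + b) = 0.2345/2.014 = 0.1165, so ω = 2 arcsin(0.1165) ≈ 13.4°.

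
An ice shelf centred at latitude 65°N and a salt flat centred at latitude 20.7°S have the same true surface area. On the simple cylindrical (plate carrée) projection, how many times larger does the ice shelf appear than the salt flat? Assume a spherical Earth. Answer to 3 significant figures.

2.21

In the plate carrée (x = Rλ, y = Rφ), meridians are true-scale (h = 1) and parallels are stretched by k = sec φ.
Areal scale at 65°: h·k = 1.000 × 2.366 = 2.366.
Areal scale at 20.7°: h·k = 1.000 × 1.069 = 1.069.
Ratio = 2.366/1.069 ≈ 2.21.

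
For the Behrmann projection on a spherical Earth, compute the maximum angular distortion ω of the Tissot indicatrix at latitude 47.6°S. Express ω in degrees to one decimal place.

The Behrmann projection is cylindrical equal-area with φ₀ = 30°. For cylindrical equal-area with standard parallel φ₀, h = cos φ / cos φ₀ and k = cos φ₀ / cos φ, so h·k = 1.
At 47.6°: h = 0.7786, k = 1.284; principal scales a = 1.284, b = 0.7786.
sin(ω/2) = (a − b)/(a + b) = 0.5057/2.063 = 0.2451, so ω = 2 arcsin(0.2451) ≈ 28.4°.

28.4°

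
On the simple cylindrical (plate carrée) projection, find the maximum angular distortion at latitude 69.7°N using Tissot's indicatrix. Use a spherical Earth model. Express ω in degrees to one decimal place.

58.0°

Plate carrée maps x = Rλ, y = Rφ. The meridian scale is h = 1 and the parallel scale is k = 1/cos φ = sec φ.
At 69.7°: h = 1.000, k = 2.882; principal scales a = 2.882, b = 1.000.
sin(ω/2) = (a − b)/(a + b) = 1.882/3.882 = 0.4849, so ω = 2 arcsin(0.4849) ≈ 58.0°.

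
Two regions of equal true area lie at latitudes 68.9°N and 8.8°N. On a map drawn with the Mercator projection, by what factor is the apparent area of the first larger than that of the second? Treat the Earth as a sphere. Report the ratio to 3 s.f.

7.54

Mercator areal scale is sec²φ.
At 68.9°: sec²(68.9°) = 1/0.3600² = 7.716.
At 8.8°: sec²(8.8°) = 1/0.9882² = 1.024.
Ratio = 7.716/1.024 = cos²(8.8°)/cos²(68.9°) ≈ 7.54.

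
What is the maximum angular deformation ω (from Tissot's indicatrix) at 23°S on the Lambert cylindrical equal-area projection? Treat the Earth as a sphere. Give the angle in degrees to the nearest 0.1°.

The Lambert cylindrical equal-area projection is the cylindrical equal-area projection with its standard parallel at the equator (φ₀ = 0). For cylindrical equal-area with standard parallel φ₀, h = cos φ / cos φ₀ and k = cos φ₀ / cos φ, so h·k = 1.
At 23°: h = 0.9205, k = 1.086; principal scales a = 1.086, b = 0.9205.
sin(ω/2) = (a − b)/(a + b) = 0.1659/2.007 = 0.08264, so ω = 2 arcsin(0.08264) ≈ 9.5°.

9.5°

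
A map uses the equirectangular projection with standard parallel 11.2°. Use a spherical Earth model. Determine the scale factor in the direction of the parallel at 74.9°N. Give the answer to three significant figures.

With standard parallel φ₀ = 11.2°, the equirectangular projection gives x = Rλ cos φ₀, y = Rφ, so h = 1 and k = cos 11.2° / cos φ.
k = cos 11.2° / cos 74.9° = 0.9810/0.2605 = 3.766.

3.77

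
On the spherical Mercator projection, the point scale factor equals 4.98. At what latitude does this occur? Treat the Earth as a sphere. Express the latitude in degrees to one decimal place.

78.4°

Mercator scale is k = sec φ = 1/cos φ.
1/cos φ = 4.98  ⇒  cos φ = 0.2008  ⇒  φ = arccos(0.2008) ≈ 78.4°.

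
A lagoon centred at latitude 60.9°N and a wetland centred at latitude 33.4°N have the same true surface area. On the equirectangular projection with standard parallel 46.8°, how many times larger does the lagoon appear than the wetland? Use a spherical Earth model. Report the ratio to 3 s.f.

1.72

The equidistant cylindrical projection with φ₀ = 46.8° has h = 1 (meridians true) and k = cos φ₀ / cos φ along parallels.
Areal scale at 60.9°: h·k = 1.000 × 1.408 = 1.408.
Areal scale at 33.4°: h·k = 1.000 × 0.8200 = 0.8200.
Ratio = 1.408/0.8200 ≈ 1.72.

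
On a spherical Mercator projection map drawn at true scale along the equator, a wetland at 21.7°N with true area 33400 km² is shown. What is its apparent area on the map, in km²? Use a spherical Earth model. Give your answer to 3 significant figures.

For Mercator, h = k = sec φ (a conformal cylindrical projection has a single point scale, 1/cos φ).
Areal scale = k² = sec²φ = 1/cos²(21.7°) = 1/0.9291² = 1.158.
Apparent area = 33400 × 1.158 ≈ 38700 km².

38700 km²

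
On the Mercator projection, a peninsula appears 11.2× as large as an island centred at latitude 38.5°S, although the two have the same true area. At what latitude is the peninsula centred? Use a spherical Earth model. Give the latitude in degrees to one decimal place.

Mercator areal scale is sec²φ, so apparent-area ratio = sec²φ₁ / sec²φ₂ = cos²φ₂ / cos²φ₁.
cos²φ₂ / cos²φ₁ = 11.2  ⇒  cos φ₁ = cos 38.5° / √11.2 = 0.7826/3.347 = 0.2338.
φ₁ = arccos(0.2338) ≈ 76.5°.

76.5°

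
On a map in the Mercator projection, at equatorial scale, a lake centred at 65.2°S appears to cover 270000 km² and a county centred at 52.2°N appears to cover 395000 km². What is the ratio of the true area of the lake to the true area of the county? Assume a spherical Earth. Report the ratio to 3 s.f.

Mercator's areal exaggeration is sec²φ; hence true area = (apparent area) · cos²φ.
True area of lake: 270000 × cos²(65.2°) = 270000 × 0.1759 = 47500 km².
True area of county: 395000 × cos²(52.2°) = 395000 × 0.3757 = 148400 km².
Ratio = 47500 / 148400 ≈ 0.320.

0.320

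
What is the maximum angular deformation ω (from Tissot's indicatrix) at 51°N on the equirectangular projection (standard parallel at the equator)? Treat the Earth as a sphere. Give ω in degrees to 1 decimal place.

For the equirectangular projection with φ₀ = 0 (plate carrée), h = 1 along meridians and k = sec φ along parallels.
At 51°: h = 1.000, k = 1.589; principal scales a = 1.589, b = 1.000.
sin(ω/2) = (a − b)/(a + b) = 0.5890/2.589 = 0.2275, so ω = 2 arcsin(0.2275) ≈ 26.3°.

26.3°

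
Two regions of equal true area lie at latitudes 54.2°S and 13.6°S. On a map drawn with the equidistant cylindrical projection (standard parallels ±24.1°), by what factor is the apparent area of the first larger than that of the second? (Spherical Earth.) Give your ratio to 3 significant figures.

With standard parallel φ₀ = 24.1°, the equirectangular projection gives x = Rλ cos φ₀, y = Rφ, so h = 1 and k = cos 24.1° / cos φ.
Areal scale at 54.2°: h·k = 1.000 × 1.561 = 1.561.
Areal scale at 13.6°: h·k = 1.000 × 0.9392 = 0.9392.
Ratio = 1.561/0.9392 ≈ 1.66.

1.66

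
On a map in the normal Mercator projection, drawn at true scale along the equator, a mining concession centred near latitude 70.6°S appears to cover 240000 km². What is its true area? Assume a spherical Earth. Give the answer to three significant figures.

For Mercator, h = k = sec φ (a conformal cylindrical projection has a single point scale, 1/cos φ).
Areal scale = k² = sec²φ = 1/cos²(70.6°) = 1/0.3322² = 9.064.
True area = apparent / (areal scale) = 240000 / 9.064 ≈ 26500 km².

26500 km²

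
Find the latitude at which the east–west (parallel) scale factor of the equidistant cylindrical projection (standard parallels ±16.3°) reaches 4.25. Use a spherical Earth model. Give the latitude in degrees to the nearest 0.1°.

76.9°

The equidistant cylindrical projection with φ₀ = 16.3° has h = 1 (meridians true) and k = cos φ₀ / cos φ along parallels.
k = cos φ₀ / cos φ = 4.25  ⇒  cos φ = cos 16.3° / 4.25 = 0.2258.
φ = arccos(0.2258) ≈ 76.9°.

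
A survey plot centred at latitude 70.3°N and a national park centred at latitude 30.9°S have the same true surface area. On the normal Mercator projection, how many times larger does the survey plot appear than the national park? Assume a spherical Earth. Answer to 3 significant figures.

6.48

Mercator areal scale is sec²φ.
At 70.3°: sec²(70.3°) = 1/0.3371² = 8.800.
At 30.9°: sec²(30.9°) = 1/0.8581² = 1.358.
Ratio = 8.800/1.358 = cos²(30.9°)/cos²(70.3°) ≈ 6.48.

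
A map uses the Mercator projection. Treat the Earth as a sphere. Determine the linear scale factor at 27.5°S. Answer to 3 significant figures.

The Mercator projection is conformal; its linear scale factor is the same in every direction and equals sec φ = 1/cos φ.
k = 1/cos 27.5° = 1/0.8870 = 1.127.

1.13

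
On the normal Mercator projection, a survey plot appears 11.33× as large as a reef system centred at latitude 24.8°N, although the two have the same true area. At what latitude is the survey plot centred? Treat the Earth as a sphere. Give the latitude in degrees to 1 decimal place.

Mercator areal scale is sec²φ, so apparent-area ratio = sec²φ₁ / sec²φ₂ = cos²φ₂ / cos²φ₁.
cos²φ₂ / cos²φ₁ = 11.33  ⇒  cos φ₁ = cos 24.8° / √11.33 = 0.9078/3.366 = 0.2697.
φ₁ = arccos(0.2697) ≈ 74.4°.

74.4°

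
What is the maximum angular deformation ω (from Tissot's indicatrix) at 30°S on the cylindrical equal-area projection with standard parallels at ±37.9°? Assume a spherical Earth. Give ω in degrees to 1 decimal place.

A cylindrical equal-area projection with standard parallel φ₀ has meridian scale h = cos φ / cos φ₀ and parallel scale k = cos φ₀ / cos φ (so areas are preserved, h·k = 1).
At 30°: h = 1.098, k = 0.9112; principal scales a = 1.098, b = 0.9112.
sin(ω/2) = (a − b)/(a + b) = 0.1864/2.009 = 0.09277, so ω = 2 arcsin(0.09277) ≈ 10.6°.

10.6°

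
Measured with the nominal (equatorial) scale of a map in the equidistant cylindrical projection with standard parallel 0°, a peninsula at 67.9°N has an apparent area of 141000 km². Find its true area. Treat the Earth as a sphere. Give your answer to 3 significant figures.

Plate carrée maps x = Rλ, y = Rφ. The meridian scale is h = 1 and the parallel scale is k = 1/cos φ = sec φ.
Areal scale = h·k = 1 × sec φ; at 67.9°, h = 1.000, k = 2.658, so h·k = 2.658.
True area = apparent / (areal scale) = 141000 / 2.658 ≈ 53000 km².

53000 km²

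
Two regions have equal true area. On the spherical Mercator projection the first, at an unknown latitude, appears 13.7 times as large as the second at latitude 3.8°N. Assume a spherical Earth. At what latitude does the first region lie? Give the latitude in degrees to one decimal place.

Mercator areal scale is sec²φ, so apparent-area ratio = sec²φ₁ / sec²φ₂ = cos²φ₂ / cos²φ₁.
cos²φ₂ / cos²φ₁ = 13.7  ⇒  cos φ₁ = cos 3.8° / √13.7 = 0.9978/3.701 = 0.2696.
φ₁ = arccos(0.2696) ≈ 74.4°.

74.4°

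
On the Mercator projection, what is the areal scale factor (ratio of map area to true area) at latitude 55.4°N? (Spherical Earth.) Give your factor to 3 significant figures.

3.10

The Mercator projection is conformal; its linear scale factor is the same in every direction and equals sec φ = 1/cos φ.
Areal scale = k² = sec²φ = 1/cos²(55.4°) = 1/0.5678² = 3.101.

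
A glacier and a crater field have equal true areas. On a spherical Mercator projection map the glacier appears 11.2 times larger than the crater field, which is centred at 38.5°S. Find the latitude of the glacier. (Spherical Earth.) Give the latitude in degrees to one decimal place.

On Mercator, (apparent₁)/(apparent₂) = sec²φ₁ / sec²φ₂ when true areas are equal.
cos²φ₂ / cos²φ₁ = 11.2  ⇒  cos φ₁ = cos 38.5° / √11.2 = 0.7826/3.347 = 0.2338.
φ₁ = arccos(0.2338) ≈ 76.5°.

76.5°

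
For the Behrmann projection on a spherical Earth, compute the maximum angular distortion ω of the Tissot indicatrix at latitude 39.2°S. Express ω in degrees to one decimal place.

12.7°

The Behrmann projection is cylindrical equal-area with φ₀ = 30°. For cylindrical equal-area with standard parallel φ₀, h = cos φ / cos φ₀ and k = cos φ₀ / cos φ, so h·k = 1.
At 39.2°: h = 0.8948, k = 1.118; principal scales a = 1.118, b = 0.8948.
sin(ω/2) = (a − b)/(a + b) = 0.2227/2.012 = 0.1107, so ω = 2 arcsin(0.1107) ≈ 12.7°.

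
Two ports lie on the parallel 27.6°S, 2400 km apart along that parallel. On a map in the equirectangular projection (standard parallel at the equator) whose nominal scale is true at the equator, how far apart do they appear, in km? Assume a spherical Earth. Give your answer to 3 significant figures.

In the plate carrée (x = Rλ, y = Rφ), meridians are true-scale (h = 1) and parallels are stretched by k = sec φ.
Along the parallel, k = sec 27.6° = 1/0.8862 = 1.128.
Map distance = 2400 × 1.128 ≈ 2710 km.

2710 km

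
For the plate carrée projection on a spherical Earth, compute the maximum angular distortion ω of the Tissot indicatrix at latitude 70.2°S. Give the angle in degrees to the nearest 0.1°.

In the plate carrée (x = Rλ, y = Rφ), meridians are true-scale (h = 1) and parallels are stretched by k = sec φ.
At 70.2°: h = 1.000, k = 2.952; principal scales a = 2.952, b = 1.000.
sin(ω/2) = (a − b)/(a + b) = 1.952/3.952 = 0.4939, so ω = 2 arcsin(0.4939) ≈ 59.2°.

59.2°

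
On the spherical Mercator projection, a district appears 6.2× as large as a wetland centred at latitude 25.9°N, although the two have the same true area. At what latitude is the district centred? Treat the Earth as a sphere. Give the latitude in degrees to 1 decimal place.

For equal true areas on Mercator, apparent areas scale as sec²φ, so the ratio is cos²φ₂ / cos²φ₁.
cos²φ₂ / cos²φ₁ = 6.2  ⇒  cos φ₁ = cos 25.9° / √6.2 = 0.8996/2.490 = 0.3613.
φ₁ = arccos(0.3613) ≈ 68.8°.

68.8°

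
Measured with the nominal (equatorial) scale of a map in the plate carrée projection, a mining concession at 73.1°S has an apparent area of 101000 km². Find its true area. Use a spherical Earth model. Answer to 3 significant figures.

For the equirectangular projection with φ₀ = 0 (plate carrée), h = 1 along meridians and k = sec φ along parallels.
Areal scale = h·k = 1 × sec φ; at 73.1°, h = 1.000, k = 3.440, so h·k = 3.440.
True area = apparent / (areal scale) = 101000 / 3.440 ≈ 29400 km².

29400 km²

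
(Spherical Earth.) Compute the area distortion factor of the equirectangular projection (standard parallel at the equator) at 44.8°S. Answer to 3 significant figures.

In the plate carrée (x = Rλ, y = Rφ), meridians are true-scale (h = 1) and parallels are stretched by k = sec φ.
Areal scale = h·k = 1 × sec φ; at 44.8°, h = 1.000, k = 1.409, so h·k = 1.409.

1.41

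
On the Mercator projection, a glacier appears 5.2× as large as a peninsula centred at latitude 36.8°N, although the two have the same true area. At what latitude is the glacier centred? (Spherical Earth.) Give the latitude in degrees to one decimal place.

For equal true areas on Mercator, apparent areas scale as sec²φ, so the ratio is cos²φ₂ / cos²φ₁.
cos²φ₂ / cos²φ₁ = 5.2  ⇒  cos φ₁ = cos 36.8° / √5.2 = 0.8007/2.280 = 0.3511.
φ₁ = arccos(0.3511) ≈ 69.4°.

69.4°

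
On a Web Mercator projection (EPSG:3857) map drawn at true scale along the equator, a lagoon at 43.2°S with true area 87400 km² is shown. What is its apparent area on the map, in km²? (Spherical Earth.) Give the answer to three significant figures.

Mercator is conformal, so the point scale is isotropic: h = k = sec φ = 1/cos φ.
Areal scale = k² = sec²φ = 1/cos²(43.2°) = 1/0.7290² = 1.882.
Apparent area = 87400 × 1.882 ≈ 164000 km².

164000 km²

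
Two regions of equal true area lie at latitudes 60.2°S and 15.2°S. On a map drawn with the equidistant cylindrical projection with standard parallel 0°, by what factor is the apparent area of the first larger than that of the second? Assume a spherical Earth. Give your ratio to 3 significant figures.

1.94

In the plate carrée (x = Rλ, y = Rφ), meridians are true-scale (h = 1) and parallels are stretched by k = sec φ.
Areal scale at 60.2°: h·k = 1.000 × 2.012 = 2.012.
Areal scale at 15.2°: h·k = 1.000 × 1.036 = 1.036.
Ratio = 2.012/1.036 ≈ 1.94.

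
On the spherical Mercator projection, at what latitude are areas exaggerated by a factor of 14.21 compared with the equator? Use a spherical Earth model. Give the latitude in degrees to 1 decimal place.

Mercator areal scale is sec²φ.
sec²φ = 14.21  ⇒  cos²φ = 0.07037  ⇒  cos φ = 0.2653.
φ = arccos(0.2653) ≈ 74.6°.

74.6°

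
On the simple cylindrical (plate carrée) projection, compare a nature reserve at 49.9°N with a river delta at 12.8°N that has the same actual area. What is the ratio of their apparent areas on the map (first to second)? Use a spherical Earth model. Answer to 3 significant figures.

1.51

Plate carrée maps x = Rλ, y = Rφ. The meridian scale is h = 1 and the parallel scale is k = 1/cos φ = sec φ.
Areal scale at 49.9°: h·k = 1.000 × 1.552 = 1.552.
Areal scale at 12.8°: h·k = 1.000 × 1.025 = 1.025.
Ratio = 1.552/1.025 ≈ 1.51.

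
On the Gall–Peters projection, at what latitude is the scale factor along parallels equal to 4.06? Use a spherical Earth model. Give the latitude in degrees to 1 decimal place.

80.0°

Gall–Peters is a cylindrical equal-area projection with standard parallels at ±45°. Cylindrical equal-area (φ₀ = 45°): h = cos φ / cos 45° along meridians, k = cos 45° / cos φ along parallels; h·k = 1.
k = cos φ₀ / cos φ = 4.06  ⇒  cos φ = cos 45° / 4.06 = 0.1742.
φ = arccos(0.1742) ≈ 80.0°.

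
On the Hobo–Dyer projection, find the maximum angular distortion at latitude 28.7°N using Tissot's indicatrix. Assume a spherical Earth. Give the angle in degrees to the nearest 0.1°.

The Hobo–Dyer projection is cylindrical equal-area with φ₀ = 37.5°. Cylindrical equal-area (φ₀ = 37.5°): h = cos φ / cos 37.5° along meridians, k = cos 37.5° / cos φ along parallels; h·k = 1.
At 28.7°: h = 1.106, k = 0.9045; principal scales a = 1.106, b = 0.9045.
sin(ω/2) = (a − b)/(a + b) = 0.2011/2.010 = 0.1001, so ω = 2 arcsin(0.1001) ≈ 11.5°.

11.5°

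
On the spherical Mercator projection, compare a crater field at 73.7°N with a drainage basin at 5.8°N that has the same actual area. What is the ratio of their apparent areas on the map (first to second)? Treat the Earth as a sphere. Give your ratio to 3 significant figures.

12.6

Mercator areal scale is sec²φ.
At 73.7°: sec²(73.7°) = 1/0.2807² = 12.69.
At 5.8°: sec²(5.8°) = 1/0.9949² = 1.010.
Ratio = 12.69/1.010 = cos²(5.8°)/cos²(73.7°) ≈ 12.6.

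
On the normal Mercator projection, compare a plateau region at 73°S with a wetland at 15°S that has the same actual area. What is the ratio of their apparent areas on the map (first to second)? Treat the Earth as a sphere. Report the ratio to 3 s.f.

On Mercator, area is exaggerated by sec²φ = 1/cos²φ.
At 73°: sec²(73°) = 1/0.2924² = 11.70.
At 15°: sec²(15°) = 1/0.9659² = 1.072.
Ratio = 11.70/1.072 = cos²(15°)/cos²(73°) ≈ 10.9.

10.9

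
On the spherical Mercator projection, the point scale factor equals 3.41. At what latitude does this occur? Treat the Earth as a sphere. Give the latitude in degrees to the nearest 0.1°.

Mercator scale is k = sec φ = 1/cos φ.
1/cos φ = 3.41  ⇒  cos φ = 0.2933  ⇒  φ = arccos(0.2933) ≈ 72.9°.

72.9°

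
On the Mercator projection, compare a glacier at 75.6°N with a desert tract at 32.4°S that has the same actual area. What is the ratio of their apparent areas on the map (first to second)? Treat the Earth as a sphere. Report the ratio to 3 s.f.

Mercator is conformal with k = sec φ, so areal scale = k² = sec²φ.
At 75.6°: sec²(75.6°) = 1/0.2487² = 16.17.
At 32.4°: sec²(32.4°) = 1/0.8443² = 1.403.
Ratio = 16.17/1.403 = cos²(32.4°)/cos²(75.6°) ≈ 11.5.

11.5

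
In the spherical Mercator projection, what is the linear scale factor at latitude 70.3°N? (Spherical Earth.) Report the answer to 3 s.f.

2.97

The Mercator projection is conformal; its linear scale factor is the same in every direction and equals sec φ = 1/cos φ.
k = 1/cos 70.3° = 1/0.3371 = 2.967.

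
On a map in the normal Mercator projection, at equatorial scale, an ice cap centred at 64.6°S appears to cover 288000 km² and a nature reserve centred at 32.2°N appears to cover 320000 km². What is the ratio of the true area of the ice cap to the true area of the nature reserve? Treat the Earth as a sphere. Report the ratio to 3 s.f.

0.231

Mercator's areal exaggeration is sec²φ; hence true area = (apparent area) · cos²φ.
True area of ice cap: 288000 × cos²(64.6°) = 288000 × 0.1840 = 52990 km².
True area of nature reserve: 320000 × cos²(32.2°) = 320000 × 0.7160 = 229100 km².
Ratio = 52990 / 229100 ≈ 0.231.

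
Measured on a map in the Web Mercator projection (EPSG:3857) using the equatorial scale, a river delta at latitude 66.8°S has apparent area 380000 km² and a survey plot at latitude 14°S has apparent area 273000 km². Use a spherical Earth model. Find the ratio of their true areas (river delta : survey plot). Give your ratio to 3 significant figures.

Mercator's areal exaggeration is sec²φ; hence true area = (apparent area) · cos²φ.
True area of river delta: 380000 × cos²(66.8°) = 380000 × 0.1552 = 58970 km².
True area of survey plot: 273000 × cos²(14°) = 273000 × 0.9415 = 257000 km².
Ratio = 58970 / 257000 ≈ 0.229.

0.229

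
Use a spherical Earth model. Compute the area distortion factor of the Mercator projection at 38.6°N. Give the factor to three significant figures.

1.64

For Mercator, h = k = sec φ (a conformal cylindrical projection has a single point scale, 1/cos φ).
Areal scale = k² = sec²φ = 1/cos²(38.6°) = 1/0.7815² = 1.637.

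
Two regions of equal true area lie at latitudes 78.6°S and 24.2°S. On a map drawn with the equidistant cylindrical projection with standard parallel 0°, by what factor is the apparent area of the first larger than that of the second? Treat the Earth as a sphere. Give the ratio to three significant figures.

4.61

For the equirectangular projection with φ₀ = 0 (plate carrée), h = 1 along meridians and k = sec φ along parallels.
Areal scale at 78.6°: h·k = 1.000 × 5.059 = 5.059.
Areal scale at 24.2°: h·k = 1.000 × 1.096 = 1.096.
Ratio = 5.059/1.096 ≈ 4.61.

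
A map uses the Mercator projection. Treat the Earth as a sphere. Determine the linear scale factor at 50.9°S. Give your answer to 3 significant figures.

For Mercator, h = k = sec φ (a conformal cylindrical projection has a single point scale, 1/cos φ).
k = 1/cos 50.9° = 1/0.6307 = 1.586.

1.59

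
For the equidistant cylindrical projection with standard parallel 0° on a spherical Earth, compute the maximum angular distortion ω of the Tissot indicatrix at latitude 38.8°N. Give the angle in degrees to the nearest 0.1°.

In the plate carrée (x = Rλ, y = Rφ), meridians are true-scale (h = 1) and parallels are stretched by k = sec φ.
At 38.8°: h = 1.000, k = 1.283; principal scales a = 1.283, b = 1.000.
sin(ω/2) = (a − b)/(a + b) = 0.2831/2.283 = 0.1240, so ω = 2 arcsin(0.1240) ≈ 14.2°.

14.2°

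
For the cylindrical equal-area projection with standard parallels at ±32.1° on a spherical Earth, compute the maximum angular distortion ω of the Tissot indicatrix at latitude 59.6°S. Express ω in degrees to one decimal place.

Cylindrical equal-area (φ₀ = 32.1°): h = cos φ / cos 32.1° along meridians, k = cos 32.1° / cos φ along parallels; h·k = 1.
At 59.6°: h = 0.5974, k = 1.674; principal scales a = 1.674, b = 0.5974.
sin(ω/2) = (a − b)/(a + b) = 1.077/2.271 = 0.4740, so ω = 2 arcsin(0.4740) ≈ 56.6°.

56.6°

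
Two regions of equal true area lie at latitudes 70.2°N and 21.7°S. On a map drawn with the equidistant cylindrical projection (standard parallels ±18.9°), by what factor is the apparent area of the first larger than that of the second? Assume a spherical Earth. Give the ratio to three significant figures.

In the equirectangular projection with standard parallel φ₀ = 18.9° (x = Rλ cos φ₀, y = Rφ), meridians are true-scale (h = 1) and the parallel scale is k = cos φ₀ / cos φ.
Areal scale at 70.2°: h·k = 1.000 × 2.793 = 2.793.
Areal scale at 21.7°: h·k = 1.000 × 1.018 = 1.018.
Ratio = 2.793/1.018 ≈ 2.74.

2.74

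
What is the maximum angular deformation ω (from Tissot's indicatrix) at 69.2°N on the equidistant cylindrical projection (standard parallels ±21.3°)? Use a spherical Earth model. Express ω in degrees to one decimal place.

53.2°

With standard parallel φ₀ = 21.3°, the equirectangular projection gives x = Rλ cos φ₀, y = Rφ, so h = 1 and k = cos 21.3° / cos φ.
At 69.2°: h = 1.000, k = 2.624; principal scales a = 2.624, b = 1.000.
sin(ω/2) = (a − b)/(a + b) = 1.624/3.624 = 0.4481, so ω = 2 arcsin(0.4481) ≈ 53.2°.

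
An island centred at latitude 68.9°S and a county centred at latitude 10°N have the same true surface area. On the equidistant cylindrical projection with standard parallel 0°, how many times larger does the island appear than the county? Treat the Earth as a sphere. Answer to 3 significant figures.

2.74

In the plate carrée (x = Rλ, y = Rφ), meridians are true-scale (h = 1) and parallels are stretched by k = sec φ.
Areal scale at 68.9°: h·k = 1.000 × 2.778 = 2.778.
Areal scale at 10°: h·k = 1.000 × 1.015 = 1.015.
Ratio = 2.778/1.015 ≈ 2.74.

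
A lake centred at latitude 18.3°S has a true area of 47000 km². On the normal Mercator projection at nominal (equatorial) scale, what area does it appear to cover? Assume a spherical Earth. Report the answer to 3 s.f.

Mercator is conformal, so the point scale is isotropic: h = k = sec φ = 1/cos φ.
Areal scale = k² = sec²φ = 1/cos²(18.3°) = 1/0.9494² = 1.109.
Apparent area = 47000 × 1.109 ≈ 52100 km².

52100 km²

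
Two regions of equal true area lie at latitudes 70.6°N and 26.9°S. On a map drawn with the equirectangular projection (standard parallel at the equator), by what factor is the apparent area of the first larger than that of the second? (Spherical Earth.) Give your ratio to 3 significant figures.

Plate carrée maps x = Rλ, y = Rφ. The meridian scale is h = 1 and the parallel scale is k = 1/cos φ = sec φ.
Areal scale at 70.6°: h·k = 1.000 × 3.011 = 3.011.
Areal scale at 26.9°: h·k = 1.000 × 1.121 = 1.121.
Ratio = 3.011/1.121 ≈ 2.68.

2.68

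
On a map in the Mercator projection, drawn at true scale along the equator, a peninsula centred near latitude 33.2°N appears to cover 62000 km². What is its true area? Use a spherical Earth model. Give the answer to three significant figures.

For Mercator, h = k = sec φ (a conformal cylindrical projection has a single point scale, 1/cos φ).
Areal scale = k² = sec²φ = 1/cos²(33.2°) = 1/0.8368² = 1.428.
True area = apparent / (areal scale) = 62000 / 1.428 ≈ 43400 km².

43400 km²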